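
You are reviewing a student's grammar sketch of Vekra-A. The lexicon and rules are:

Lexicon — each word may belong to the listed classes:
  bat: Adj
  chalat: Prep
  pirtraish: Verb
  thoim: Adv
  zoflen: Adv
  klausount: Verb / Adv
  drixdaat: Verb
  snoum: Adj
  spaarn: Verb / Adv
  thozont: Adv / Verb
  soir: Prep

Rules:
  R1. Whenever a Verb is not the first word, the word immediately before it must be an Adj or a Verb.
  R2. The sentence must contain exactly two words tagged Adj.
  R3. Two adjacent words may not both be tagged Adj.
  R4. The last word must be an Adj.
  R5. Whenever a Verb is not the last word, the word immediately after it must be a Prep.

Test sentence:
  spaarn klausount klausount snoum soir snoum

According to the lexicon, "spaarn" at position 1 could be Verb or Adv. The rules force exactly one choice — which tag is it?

Candidates per position — 1:spaarn {Verb,Adv}; 2:klausount {Verb,Adv}; 3:klausount {Verb,Adv}; 4:snoum {Adj}; 5:soir {Prep}; 6:snoum {Adj}.
Position 1: Verb is ruled out by rule 5; that leaves Adv.
Position 2: Verb is ruled out by rule 1; that leaves Adv.
Position 3: Verb is ruled out by rule 1; that leaves Adv.
That leaves exactly one tagging: Adv Adv Adv Adj Prep Adj.
Check: rule 1 ok; rule 2 ok; rule 3 ok; rule 4 ok; rule 5 ok.

Adv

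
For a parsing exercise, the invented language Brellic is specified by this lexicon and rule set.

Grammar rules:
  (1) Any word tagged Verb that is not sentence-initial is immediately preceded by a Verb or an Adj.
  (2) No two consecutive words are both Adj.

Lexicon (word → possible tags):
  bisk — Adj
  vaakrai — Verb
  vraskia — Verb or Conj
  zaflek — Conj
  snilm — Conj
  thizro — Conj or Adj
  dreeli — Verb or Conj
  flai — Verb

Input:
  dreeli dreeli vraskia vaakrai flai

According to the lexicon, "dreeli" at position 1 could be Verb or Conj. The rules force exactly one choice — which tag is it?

Candidates per position — 1:dreeli {Verb,Conj}; 2:dreeli {Verb,Conj}; 3:vraskia {Verb,Conj}; 4:vaakrai {Verb}; 5:flai {Verb}.
If word 1 were Conj, no tagging could satisfy rule 1; so word 1 is Verb.
If word 2 were Conj, no tagging could satisfy rule 1; so word 2 is Verb.
If word 3 were Conj, no tagging could satisfy rule 1; so word 3 is Verb.
That leaves exactly one tagging: Verb Verb Verb Verb Verb.
Rule-by-rule: rule 1 satisfied; rule 2 satisfied.

Verb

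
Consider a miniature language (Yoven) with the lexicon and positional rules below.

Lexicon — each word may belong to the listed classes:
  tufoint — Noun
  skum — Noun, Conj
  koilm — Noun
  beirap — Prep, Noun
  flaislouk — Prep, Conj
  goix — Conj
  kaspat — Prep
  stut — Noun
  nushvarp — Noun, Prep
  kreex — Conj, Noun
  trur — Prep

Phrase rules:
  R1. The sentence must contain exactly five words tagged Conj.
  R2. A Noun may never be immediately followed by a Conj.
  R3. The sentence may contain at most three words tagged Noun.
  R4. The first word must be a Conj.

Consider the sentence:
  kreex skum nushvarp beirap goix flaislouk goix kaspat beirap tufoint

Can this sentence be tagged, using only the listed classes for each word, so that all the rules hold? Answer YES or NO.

Candidates per position — 1:kreex {Conj,Noun}; 2:skum {Noun,Conj}; 3:nushvarp {Noun,Prep}; 4:beirap {Prep,Noun}; 5:goix {Conj}; 6:flaislouk {Prep,Conj}; 7:goix {Conj}; 8:kaspat {Prep}; 9:beirap {Prep,Noun}; 10:tufoint {Noun}.
One satisfying assignment: Conj Conj Prep Prep Conj Conj Conj Prep Prep Noun.
Check: rule 1 ✓; rule 2 ✓; rule 3 ✓; rule 4 ✓.

YES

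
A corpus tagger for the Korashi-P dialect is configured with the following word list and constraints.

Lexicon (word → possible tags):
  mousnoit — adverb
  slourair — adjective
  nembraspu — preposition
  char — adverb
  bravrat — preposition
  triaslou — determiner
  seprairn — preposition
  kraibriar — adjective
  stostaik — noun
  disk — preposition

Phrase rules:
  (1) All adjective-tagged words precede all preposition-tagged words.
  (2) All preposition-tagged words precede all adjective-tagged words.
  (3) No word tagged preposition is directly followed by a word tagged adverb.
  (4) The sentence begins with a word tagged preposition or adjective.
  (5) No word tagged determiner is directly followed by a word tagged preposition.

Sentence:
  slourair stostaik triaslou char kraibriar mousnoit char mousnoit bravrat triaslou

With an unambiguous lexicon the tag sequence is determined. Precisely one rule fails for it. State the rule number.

2

Fixed tagging: adjective noun determiner adverb adjective adverb adverb adverb preposition determiner.
Rule check: R1 ok, R2 fails, R3 ok, R4 ok, R5 ok.
Only rule 2 fails.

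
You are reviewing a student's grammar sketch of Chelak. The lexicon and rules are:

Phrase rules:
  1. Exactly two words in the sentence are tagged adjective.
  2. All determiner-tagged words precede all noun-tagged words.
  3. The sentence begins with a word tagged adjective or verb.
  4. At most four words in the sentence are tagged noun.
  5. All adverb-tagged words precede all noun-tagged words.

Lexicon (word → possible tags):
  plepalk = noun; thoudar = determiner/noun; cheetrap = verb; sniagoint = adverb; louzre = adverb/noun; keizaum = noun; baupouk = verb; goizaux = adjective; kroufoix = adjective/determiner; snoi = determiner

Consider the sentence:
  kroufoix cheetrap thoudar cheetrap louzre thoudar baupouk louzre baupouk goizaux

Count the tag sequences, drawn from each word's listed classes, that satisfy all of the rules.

Candidates per position — 1:kroufoix {adjective,determiner}; 2:cheetrap {verb}; 3:thoudar {determiner,noun}; 4:cheetrap {verb}; 5:louzre {adverb,noun}; 6:thoudar {determiner,noun}; 7:baupouk {verb}; 8:louzre {adverb,noun}; 9:baupouk {verb}; 10:goizaux {adjective}.
There are 32 candidate sequences in total.
The sequences that satisfy every rule: adjective verb determiner verb adverb determiner verb adverb verb adjective; adjective verb determiner verb adverb determiner verb noun verb adjective; adjective verb determiner verb adverb noun verb noun verb adjective; adjective verb determiner verb noun noun verb noun verb adjective; adjective verb noun verb noun noun verb noun verb adjective.
Count = 5.

5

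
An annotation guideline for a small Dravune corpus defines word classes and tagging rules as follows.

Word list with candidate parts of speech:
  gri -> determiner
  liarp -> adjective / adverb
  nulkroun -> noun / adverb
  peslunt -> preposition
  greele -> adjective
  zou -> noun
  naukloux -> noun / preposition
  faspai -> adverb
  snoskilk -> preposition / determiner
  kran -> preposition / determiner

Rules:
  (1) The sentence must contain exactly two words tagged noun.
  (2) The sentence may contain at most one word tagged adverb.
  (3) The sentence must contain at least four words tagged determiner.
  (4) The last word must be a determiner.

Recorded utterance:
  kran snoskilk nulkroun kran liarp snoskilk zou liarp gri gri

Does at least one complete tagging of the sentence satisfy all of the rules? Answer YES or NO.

YES

Candidates per position — 1:kran {preposition,determiner}; 2:snoskilk {preposition,determiner}; 3:nulkroun {noun,adverb}; 4:kran {preposition,determiner}; 5:liarp {adjective,adverb}; 6:snoskilk {preposition,determiner}; 7:zou {noun}; 8:liarp {adjective,adverb}; 9:gri {determiner}; 10:gri {determiner}.
One satisfying assignment: determiner determiner noun preposition adjective determiner noun adjective determiner determiner.
Check: rule 1 satisfied; rule 2 satisfied; rule 3 satisfied; rule 4 satisfied.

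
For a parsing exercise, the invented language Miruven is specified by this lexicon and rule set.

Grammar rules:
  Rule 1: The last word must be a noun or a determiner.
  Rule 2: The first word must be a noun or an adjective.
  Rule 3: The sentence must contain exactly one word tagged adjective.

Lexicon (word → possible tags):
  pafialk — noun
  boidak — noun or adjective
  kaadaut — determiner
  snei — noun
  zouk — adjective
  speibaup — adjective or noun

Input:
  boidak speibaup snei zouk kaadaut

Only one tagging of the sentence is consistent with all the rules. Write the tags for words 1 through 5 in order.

noun noun noun adjective determiner

Candidates per position — 1:boidak {noun,adjective}; 2:speibaup {adjective,noun}; 3:snei {noun}; 4:zouk {adjective}; 5:kaadaut {determiner}.
At position 1, choosing adjective makes rule 3 impossible to satisfy; hence noun.
At position 2, choosing adjective makes rule 3 impossible to satisfy; hence noun.
So the tagging must be: noun noun noun adjective determiner.
Checking: rule 1 ok; rule 2 ok; rule 3 ok.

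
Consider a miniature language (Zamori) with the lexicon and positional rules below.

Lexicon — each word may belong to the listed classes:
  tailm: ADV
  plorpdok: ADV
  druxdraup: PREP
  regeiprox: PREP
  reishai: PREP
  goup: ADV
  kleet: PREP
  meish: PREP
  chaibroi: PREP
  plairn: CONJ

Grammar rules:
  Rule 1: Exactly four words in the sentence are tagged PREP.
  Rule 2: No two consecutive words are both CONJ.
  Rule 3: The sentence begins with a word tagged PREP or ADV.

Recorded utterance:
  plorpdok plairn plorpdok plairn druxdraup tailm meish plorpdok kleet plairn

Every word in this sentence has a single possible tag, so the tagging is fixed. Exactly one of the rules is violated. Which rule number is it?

1

Fixed tagging: ADV CONJ ADV CONJ PREP ADV PREP ADV PREP CONJ.
Checking each rule: R1 violated, R2 holds, R3 holds.
Only rule 1 fails.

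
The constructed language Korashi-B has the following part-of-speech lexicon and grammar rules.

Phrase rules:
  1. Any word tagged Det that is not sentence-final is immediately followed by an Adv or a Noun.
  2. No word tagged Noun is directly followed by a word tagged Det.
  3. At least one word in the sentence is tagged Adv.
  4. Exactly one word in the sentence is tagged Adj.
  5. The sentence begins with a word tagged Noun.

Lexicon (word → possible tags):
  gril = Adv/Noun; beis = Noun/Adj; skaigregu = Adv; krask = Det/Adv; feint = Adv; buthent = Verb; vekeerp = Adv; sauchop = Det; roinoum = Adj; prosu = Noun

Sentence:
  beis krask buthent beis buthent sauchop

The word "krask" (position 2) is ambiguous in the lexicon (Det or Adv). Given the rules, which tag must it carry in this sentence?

Candidates per position — 1:beis {Noun,Adj}; 2:krask {Det,Adv}; 3:buthent {Verb}; 4:beis {Noun,Adj}; 5:buthent {Verb}; 6:sauchop {Det}.
Word 1 cannot be Adj — rule 5 would then fail for every completion. It is Noun.
Word 2 cannot be Det — rule 1 would then fail for every completion. It is Adv.
Word 4 cannot be Noun — rule 4 would then fail for every completion. It is Adj.
The only consistent sequence is: Noun Adv Verb Adj Verb Det.
Checking: rule 1 holds; rule 2 holds; rule 3 holds; rule 4 holds; rule 5 holds.

Adv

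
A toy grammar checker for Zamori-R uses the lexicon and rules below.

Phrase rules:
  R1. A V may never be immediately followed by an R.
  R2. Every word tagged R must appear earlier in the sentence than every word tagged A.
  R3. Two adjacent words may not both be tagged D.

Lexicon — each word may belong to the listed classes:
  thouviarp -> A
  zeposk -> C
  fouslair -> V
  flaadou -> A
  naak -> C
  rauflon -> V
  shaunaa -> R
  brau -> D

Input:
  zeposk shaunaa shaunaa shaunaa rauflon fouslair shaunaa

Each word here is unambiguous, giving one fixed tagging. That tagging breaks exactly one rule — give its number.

Fixed tagging: C R R R V V R.
Checking each rule: R1 ✗, R2 ✓, R3 ✓.
Only rule 1 fails.

1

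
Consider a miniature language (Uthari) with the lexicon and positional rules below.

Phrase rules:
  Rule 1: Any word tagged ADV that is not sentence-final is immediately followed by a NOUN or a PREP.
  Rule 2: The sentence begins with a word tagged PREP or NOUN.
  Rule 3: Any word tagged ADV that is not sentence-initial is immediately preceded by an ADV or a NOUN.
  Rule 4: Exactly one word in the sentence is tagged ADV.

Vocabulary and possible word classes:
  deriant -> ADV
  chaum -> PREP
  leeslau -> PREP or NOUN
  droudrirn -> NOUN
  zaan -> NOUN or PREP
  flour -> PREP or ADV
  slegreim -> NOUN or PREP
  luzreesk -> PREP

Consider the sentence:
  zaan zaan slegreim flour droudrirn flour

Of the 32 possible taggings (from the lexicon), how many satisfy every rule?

Candidates per position — 1:zaan {NOUN,PREP}; 2:zaan {NOUN,PREP}; 3:slegreim {NOUN,PREP}; 4:flour {PREP,ADV}; 5:droudrirn {NOUN}; 6:flour {PREP,ADV}.
There are 32 candidate sequences in total.
Checking each against the rules leaves 12 sequences.
Count = 12.

12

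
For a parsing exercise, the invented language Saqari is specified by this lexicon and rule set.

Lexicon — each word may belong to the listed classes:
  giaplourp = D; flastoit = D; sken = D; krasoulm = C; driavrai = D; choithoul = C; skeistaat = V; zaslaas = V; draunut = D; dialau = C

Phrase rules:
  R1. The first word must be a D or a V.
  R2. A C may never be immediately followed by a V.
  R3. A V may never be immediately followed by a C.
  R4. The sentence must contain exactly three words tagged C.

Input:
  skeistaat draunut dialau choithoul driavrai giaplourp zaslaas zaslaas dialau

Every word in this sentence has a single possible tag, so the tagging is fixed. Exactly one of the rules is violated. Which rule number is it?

Fixed tagging: V D C C D D V V C.
Rule check: R1 holds, R2 holds, R3 violated, R4 holds.
Only rule 3 fails.

3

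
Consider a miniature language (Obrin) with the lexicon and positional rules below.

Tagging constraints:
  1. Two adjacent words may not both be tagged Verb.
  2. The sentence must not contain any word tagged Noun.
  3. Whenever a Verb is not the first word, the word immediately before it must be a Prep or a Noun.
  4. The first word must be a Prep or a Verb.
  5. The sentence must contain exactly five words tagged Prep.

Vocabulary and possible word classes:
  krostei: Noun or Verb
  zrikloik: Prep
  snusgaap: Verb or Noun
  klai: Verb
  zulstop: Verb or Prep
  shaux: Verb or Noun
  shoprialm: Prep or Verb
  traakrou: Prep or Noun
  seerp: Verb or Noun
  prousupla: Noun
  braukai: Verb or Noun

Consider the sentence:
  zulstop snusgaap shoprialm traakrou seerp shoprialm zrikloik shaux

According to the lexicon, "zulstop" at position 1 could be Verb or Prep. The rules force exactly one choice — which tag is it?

Prep

Candidates per position — 1:zulstop {Verb,Prep}; 2:snusgaap {Verb,Noun}; 3:shoprialm {Prep,Verb}; 4:traakrou {Prep,Noun}; 5:seerp {Verb,Noun}; 6:shoprialm {Prep,Verb}; 7:zrikloik {Prep}; 8:shaux {Verb,Noun}.
Word 1 cannot be Verb — rule 5 would then fail for every completion. It is Prep.
Word 2 cannot be Noun — rule 2 would then fail for every completion. It is Verb.
Word 3 cannot be Verb — rule 1 would then fail for every completion. It is Prep.
Word 4 cannot be Noun — rule 2 would then fail for every completion. It is Prep.
Word 5 cannot be Noun — rule 2 would then fail for every completion. It is Verb.
Word 6 cannot be Verb — rule 1 would then fail for every completion. It is Prep.
Word 8 cannot be Noun — rule 2 would then fail for every completion. It is Verb.
The unique satisfying tagging is: Prep Verb Prep Prep Verb Prep Prep Verb.
Check: rule 1 ok; rule 2 ok; rule 3 ok; rule 4 ok; rule 5 ok.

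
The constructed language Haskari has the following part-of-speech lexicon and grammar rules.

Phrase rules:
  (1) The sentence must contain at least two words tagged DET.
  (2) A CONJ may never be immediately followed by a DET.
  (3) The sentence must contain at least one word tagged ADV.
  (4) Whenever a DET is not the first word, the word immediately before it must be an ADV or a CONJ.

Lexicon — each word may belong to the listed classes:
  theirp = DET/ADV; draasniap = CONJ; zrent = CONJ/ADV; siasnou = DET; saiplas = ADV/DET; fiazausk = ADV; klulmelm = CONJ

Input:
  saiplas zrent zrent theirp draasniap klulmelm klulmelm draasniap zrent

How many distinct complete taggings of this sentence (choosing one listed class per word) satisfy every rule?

Candidates per position — 1:saiplas {ADV,DET}; 2:zrent {CONJ,ADV}; 3:zrent {CONJ,ADV}; 4:theirp {DET,ADV}; 5:draasniap {CONJ}; 6:klulmelm {CONJ}; 7:klulmelm {CONJ}; 8:draasniap {CONJ}; 9:zrent {CONJ,ADV}.
There are 32 candidate sequences in total.
The sequences that satisfy every rule: DET CONJ ADV DET CONJ CONJ CONJ CONJ CONJ; DET CONJ ADV DET CONJ CONJ CONJ CONJ ADV; DET ADV ADV DET CONJ CONJ CONJ CONJ CONJ; DET ADV ADV DET CONJ CONJ CONJ CONJ ADV.
Count = 4.

4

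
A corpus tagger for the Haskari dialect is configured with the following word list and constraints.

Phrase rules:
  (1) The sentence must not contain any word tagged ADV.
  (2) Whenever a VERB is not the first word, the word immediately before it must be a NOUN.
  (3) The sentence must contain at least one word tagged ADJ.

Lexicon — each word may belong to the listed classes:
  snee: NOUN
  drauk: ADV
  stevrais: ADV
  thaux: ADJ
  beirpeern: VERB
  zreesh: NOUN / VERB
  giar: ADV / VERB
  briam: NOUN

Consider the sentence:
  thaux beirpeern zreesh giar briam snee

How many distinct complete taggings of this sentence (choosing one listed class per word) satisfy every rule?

Candidates per position — 1:thaux {ADJ}; 2:beirpeern {VERB}; 3:zreesh {NOUN,VERB}; 4:giar {ADV,VERB}; 5:briam {NOUN}; 6:snee {NOUN}.
There are 4 candidate sequences in total.
Rule 2 cannot be satisfied by any choice of tags from the lexicon.
So there is no consistent tagging.
Count = 0.

0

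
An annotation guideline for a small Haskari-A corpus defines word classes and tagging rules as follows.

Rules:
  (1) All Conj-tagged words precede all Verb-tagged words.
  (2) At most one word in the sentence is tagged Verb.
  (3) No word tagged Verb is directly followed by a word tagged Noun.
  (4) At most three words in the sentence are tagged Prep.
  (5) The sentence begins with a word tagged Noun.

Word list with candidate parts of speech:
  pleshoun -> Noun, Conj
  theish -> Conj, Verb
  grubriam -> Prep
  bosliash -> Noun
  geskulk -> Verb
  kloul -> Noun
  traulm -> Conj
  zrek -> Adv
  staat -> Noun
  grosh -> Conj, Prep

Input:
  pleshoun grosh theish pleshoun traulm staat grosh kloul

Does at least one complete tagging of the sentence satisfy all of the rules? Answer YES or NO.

YES

Candidates per position — 1:pleshoun {Noun,Conj}; 2:grosh {Conj,Prep}; 3:theish {Conj,Verb}; 4:pleshoun {Noun,Conj}; 5:traulm {Conj}; 6:staat {Noun}; 7:grosh {Conj,Prep}; 8:kloul {Noun}.
One satisfying assignment: Noun Conj Conj Conj Conj Noun Conj Noun.
Checking: rule 1 holds; rule 2 holds; rule 3 holds; rule 4 holds; rule 5 holds.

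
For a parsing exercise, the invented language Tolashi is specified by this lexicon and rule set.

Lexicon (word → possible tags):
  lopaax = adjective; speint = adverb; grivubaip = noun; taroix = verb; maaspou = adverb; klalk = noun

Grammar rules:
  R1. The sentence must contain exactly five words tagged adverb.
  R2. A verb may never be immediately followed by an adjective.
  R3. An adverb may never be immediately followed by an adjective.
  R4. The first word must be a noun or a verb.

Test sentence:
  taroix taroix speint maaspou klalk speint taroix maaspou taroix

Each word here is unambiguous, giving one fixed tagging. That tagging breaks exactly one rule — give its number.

1

Fixed tagging: verb verb adverb adverb noun adverb verb adverb verb.
Rule check: R1 fail, R2 pass, R3 pass, R4 pass.
Only rule 1 fails.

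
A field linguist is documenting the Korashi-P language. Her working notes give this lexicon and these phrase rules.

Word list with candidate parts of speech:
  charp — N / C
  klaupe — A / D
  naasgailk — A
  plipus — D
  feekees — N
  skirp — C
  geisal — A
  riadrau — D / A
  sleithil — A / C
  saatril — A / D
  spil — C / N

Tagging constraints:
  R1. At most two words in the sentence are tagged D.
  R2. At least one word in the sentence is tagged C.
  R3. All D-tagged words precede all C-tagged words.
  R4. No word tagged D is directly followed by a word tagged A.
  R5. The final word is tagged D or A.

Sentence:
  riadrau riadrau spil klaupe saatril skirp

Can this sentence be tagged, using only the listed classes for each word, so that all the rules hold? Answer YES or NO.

Candidates per position — 1:riadrau {D,A}; 2:riadrau {D,A}; 3:spil {C,N}; 4:klaupe {A,D}; 5:saatril {A,D}; 6:skirp {C}.
Rule 5 cannot be satisfied by any choice of tags from the lexicon.
So there is no consistent tagging.

NO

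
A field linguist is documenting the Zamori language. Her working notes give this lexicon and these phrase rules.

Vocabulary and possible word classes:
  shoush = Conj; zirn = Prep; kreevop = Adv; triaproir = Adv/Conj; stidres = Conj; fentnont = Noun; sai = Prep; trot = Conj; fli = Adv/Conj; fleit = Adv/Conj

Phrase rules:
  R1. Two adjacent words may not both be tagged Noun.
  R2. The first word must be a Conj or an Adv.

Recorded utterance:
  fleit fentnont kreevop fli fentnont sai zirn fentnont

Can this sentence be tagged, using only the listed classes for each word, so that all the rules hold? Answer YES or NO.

YES

Candidates per position — 1:fleit {Adv,Conj}; 2:fentnont {Noun}; 3:kreevop {Adv}; 4:fli {Adv,Conj}; 5:fentnont {Noun}; 6:sai {Prep}; 7:zirn {Prep}; 8:fentnont {Noun}.
One satisfying assignment: Conj Noun Adv Adv Noun Prep Prep Noun.
Check: rule 1 satisfied; rule 2 satisfied.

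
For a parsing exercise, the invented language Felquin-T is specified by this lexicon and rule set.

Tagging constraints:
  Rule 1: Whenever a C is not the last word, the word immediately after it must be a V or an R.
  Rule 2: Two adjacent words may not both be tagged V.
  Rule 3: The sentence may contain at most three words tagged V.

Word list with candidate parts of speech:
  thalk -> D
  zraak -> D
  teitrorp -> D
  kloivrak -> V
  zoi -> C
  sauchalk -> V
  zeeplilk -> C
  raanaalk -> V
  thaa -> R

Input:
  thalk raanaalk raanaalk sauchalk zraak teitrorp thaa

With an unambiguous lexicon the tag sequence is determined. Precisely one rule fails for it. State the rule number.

2

Fixed tagging: D V V V D D R.
Checking each rule: R1 ok, R2 fails, R3 ok.
Only rule 2 fails.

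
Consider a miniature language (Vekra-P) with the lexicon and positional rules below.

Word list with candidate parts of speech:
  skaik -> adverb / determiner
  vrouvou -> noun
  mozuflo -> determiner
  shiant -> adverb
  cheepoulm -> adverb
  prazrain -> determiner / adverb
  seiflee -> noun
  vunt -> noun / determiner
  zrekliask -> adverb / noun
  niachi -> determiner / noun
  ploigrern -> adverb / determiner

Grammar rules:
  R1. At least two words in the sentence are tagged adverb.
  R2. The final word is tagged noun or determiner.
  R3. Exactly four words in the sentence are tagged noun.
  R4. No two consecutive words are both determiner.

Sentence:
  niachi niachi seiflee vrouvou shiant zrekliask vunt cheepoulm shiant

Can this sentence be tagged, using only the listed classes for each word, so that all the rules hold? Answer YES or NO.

Candidates per position — 1:niachi {determiner,noun}; 2:niachi {determiner,noun}; 3:seiflee {noun}; 4:vrouvou {noun}; 5:shiant {adverb}; 6:zrekliask {adverb,noun}; 7:vunt {noun,determiner}; 8:cheepoulm {adverb}; 9:shiant {adverb}.
Rule 2 cannot be satisfied by any choice of tags from the lexicon.
So there is no consistent tagging.

NO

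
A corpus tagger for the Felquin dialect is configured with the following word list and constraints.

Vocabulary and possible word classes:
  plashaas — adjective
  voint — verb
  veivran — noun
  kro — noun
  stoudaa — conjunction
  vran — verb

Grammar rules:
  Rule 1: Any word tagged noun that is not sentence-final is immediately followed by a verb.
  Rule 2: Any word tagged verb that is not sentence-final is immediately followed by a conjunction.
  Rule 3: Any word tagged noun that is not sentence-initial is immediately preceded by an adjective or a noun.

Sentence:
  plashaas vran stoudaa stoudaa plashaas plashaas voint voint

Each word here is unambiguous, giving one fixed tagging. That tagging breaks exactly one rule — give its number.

2

Fixed tagging: adjective verb conjunction conjunction adjective adjective verb verb.
Applying the rules: R1 pass, R2 fail, R3 pass.
Only rule 2 fails.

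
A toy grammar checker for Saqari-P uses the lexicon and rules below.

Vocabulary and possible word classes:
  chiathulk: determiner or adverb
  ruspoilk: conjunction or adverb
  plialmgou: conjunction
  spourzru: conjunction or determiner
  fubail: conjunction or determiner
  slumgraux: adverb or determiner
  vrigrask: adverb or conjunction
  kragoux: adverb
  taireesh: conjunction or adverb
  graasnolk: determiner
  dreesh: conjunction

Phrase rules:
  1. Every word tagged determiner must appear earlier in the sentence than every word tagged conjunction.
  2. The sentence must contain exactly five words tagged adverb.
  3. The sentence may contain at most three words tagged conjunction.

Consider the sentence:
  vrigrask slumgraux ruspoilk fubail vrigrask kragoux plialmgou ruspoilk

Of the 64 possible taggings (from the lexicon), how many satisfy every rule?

8

Candidates per position — 1:vrigrask {adverb,conjunction}; 2:slumgraux {adverb,determiner}; 3:ruspoilk {conjunction,adverb}; 4:fubail {conjunction,determiner}; 5:vrigrask {adverb,conjunction}; 6:kragoux {adverb}; 7:plialmgou {conjunction}; 8:ruspoilk {conjunction,adverb}.
There are 64 candidate sequences in total.
Checking each against the rules leaves 8 sequences.
Count = 8.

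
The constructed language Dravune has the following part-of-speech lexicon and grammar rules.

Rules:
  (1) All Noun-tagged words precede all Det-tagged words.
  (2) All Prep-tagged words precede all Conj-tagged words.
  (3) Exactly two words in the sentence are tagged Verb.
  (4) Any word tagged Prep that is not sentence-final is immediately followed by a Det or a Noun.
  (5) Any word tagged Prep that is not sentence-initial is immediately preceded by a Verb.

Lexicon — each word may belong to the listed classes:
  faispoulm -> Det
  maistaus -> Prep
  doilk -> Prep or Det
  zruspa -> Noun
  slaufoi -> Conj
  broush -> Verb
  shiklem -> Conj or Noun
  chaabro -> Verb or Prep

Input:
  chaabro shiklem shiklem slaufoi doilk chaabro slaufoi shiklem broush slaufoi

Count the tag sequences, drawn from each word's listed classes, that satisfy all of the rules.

2

Candidates per position — 1:chaabro {Verb,Prep}; 2:shiklem {Conj,Noun}; 3:shiklem {Conj,Noun}; 4:slaufoi {Conj}; 5:doilk {Prep,Det}; 6:chaabro {Verb,Prep}; 7:slaufoi {Conj}; 8:shiklem {Conj,Noun}; 9:broush {Verb}; 10:slaufoi {Conj}.
There are 64 candidate sequences in total.
The sequences that satisfy every rule: Prep Noun Conj Conj Det Verb Conj Conj Verb Conj; Prep Noun Noun Conj Det Verb Conj Conj Verb Conj.
Count = 2.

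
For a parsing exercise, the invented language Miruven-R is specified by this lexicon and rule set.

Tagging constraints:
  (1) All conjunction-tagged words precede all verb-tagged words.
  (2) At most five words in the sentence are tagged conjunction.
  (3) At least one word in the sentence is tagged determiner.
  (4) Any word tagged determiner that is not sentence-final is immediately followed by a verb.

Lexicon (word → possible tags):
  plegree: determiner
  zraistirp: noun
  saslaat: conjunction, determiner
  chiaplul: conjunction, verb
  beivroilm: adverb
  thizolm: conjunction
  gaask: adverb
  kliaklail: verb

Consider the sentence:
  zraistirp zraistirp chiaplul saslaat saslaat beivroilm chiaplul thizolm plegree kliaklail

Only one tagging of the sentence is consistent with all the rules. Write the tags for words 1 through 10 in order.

Candidates per position — 1:zraistirp {noun}; 2:zraistirp {noun}; 3:chiaplul {conjunction,verb}; 4:saslaat {conjunction,determiner}; 5:saslaat {conjunction,determiner}; 6:beivroilm {adverb}; 7:chiaplul {conjunction,verb}; 8:thizolm {conjunction}; 9:plegree {determiner}; 10:kliaklail {verb}.
At position 3, choosing verb makes rule 1 impossible to satisfy; hence conjunction.
At position 4, choosing determiner makes rule 4 impossible to satisfy; hence conjunction.
At position 5, choosing determiner makes rule 4 impossible to satisfy; hence conjunction.
At position 7, choosing verb makes rule 1 impossible to satisfy; hence conjunction.
That leaves exactly one tagging: noun noun conjunction conjunction conjunction adverb conjunction conjunction determiner verb.
Verifying each rule — rule 1 ✓; rule 2 ✓; rule 3 ✓; rule 4 ✓.

noun noun conjunction conjunction conjunction adverb conjunction conjunction determiner verb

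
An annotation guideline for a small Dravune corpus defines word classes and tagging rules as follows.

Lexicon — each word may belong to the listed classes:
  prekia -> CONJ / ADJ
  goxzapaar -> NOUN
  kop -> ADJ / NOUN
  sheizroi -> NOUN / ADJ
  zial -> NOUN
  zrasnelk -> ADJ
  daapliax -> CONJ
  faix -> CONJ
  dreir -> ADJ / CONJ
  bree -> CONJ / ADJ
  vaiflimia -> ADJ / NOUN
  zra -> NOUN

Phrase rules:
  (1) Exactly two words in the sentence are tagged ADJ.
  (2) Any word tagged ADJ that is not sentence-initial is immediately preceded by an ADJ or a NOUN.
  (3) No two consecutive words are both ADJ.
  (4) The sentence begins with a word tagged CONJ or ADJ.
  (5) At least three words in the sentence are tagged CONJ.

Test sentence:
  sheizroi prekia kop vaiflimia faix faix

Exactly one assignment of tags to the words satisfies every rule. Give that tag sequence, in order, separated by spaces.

ADJ CONJ NOUN ADJ CONJ CONJ

Candidates per position — 1:sheizroi {NOUN,ADJ}; 2:prekia {CONJ,ADJ}; 3:kop {ADJ,NOUN}; 4:vaiflimia {ADJ,NOUN}; 5:faix {CONJ}; 6:faix {CONJ}.
Position 1: NOUN is ruled out by rule 4; that leaves ADJ.
Position 2: ADJ is ruled out by rule 3; that leaves CONJ.
Position 3: ADJ is ruled out by rule 2; that leaves NOUN.
Position 4: NOUN is ruled out by rule 1; that leaves ADJ.
That leaves exactly one tagging: ADJ CONJ NOUN ADJ CONJ CONJ.
Rule-by-rule: rule 1 ✓; rule 2 ✓; rule 3 ✓; rule 4 ✓; rule 5 ✓.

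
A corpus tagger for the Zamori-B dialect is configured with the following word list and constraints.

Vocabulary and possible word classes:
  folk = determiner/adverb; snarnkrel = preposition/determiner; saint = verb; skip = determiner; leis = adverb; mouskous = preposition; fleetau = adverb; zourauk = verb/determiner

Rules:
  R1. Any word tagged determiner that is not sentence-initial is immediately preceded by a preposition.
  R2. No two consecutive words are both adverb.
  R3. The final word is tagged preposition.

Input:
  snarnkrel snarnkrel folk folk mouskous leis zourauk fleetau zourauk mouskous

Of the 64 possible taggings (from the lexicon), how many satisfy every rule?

2

Candidates per position — 1:snarnkrel {preposition,determiner}; 2:snarnkrel {preposition,determiner}; 3:folk {determiner,adverb}; 4:folk {determiner,adverb}; 5:mouskous {preposition}; 6:leis {adverb}; 7:zourauk {verb,determiner}; 8:fleetau {adverb}; 9:zourauk {verb,determiner}; 10:mouskous {preposition}.
There are 64 candidate sequences in total.
The sequences that satisfy every rule: preposition preposition determiner adverb preposition adverb verb adverb verb preposition; determiner preposition determiner adverb preposition adverb verb adverb verb preposition.
Count = 2.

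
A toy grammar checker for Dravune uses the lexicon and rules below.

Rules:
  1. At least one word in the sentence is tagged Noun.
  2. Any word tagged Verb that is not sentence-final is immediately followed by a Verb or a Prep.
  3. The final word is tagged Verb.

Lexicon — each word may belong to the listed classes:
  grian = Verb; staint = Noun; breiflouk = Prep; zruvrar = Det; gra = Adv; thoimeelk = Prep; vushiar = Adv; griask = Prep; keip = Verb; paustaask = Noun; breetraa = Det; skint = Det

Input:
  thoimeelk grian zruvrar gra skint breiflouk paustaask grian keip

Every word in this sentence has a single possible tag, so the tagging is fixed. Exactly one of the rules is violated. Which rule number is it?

Fixed tagging: Prep Verb Det Adv Det Prep Noun Verb Verb.
Rule check: R1 ✓, R2 ✗, R3 ✓.
Only rule 2 fails.

2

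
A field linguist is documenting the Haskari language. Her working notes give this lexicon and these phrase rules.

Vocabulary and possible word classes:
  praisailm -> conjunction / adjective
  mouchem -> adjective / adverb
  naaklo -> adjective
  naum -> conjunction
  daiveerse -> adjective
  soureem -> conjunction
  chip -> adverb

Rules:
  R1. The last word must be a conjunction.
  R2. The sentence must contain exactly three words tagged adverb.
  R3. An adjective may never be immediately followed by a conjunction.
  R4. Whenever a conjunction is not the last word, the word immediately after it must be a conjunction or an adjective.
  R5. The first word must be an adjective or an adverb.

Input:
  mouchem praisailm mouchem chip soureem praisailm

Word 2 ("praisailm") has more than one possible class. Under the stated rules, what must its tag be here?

adjective

Candidates per position — 1:mouchem {adjective,adverb}; 2:praisailm {conjunction,adjective}; 3:mouchem {adjective,adverb}; 4:chip {adverb}; 5:soureem {conjunction}; 6:praisailm {conjunction,adjective}.
Position 1: adjective is ruled out by rule 2; that leaves adverb.
Position 3: adjective is ruled out by rule 2; that leaves adverb.
Position 6: adjective is ruled out by rule 1; that leaves conjunction.
Position 2: conjunction is ruled out by rule 4; that leaves adjective.
That leaves exactly one tagging: adverb adjective adverb adverb conjunction conjunction.
Checking: rule 1 ✓; rule 2 ✓; rule 3 ✓; rule 4 ✓; rule 5 ✓.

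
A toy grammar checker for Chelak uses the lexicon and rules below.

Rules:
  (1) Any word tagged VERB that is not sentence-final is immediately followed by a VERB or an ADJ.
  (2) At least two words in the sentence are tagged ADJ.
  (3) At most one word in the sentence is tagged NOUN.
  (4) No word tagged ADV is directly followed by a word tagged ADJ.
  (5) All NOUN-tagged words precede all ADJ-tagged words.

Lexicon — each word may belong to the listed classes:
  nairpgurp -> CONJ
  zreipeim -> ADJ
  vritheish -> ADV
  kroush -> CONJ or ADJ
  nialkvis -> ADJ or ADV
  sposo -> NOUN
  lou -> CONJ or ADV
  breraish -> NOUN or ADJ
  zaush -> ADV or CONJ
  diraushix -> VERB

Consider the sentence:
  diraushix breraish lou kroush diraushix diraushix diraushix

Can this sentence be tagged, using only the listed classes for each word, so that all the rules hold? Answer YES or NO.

YES

Candidates per position — 1:diraushix {VERB}; 2:breraish {NOUN,ADJ}; 3:lou {CONJ,ADV}; 4:kroush {CONJ,ADJ}; 5:diraushix {VERB}; 6:diraushix {VERB}; 7:diraushix {VERB}.
One satisfying assignment: VERB ADJ CONJ ADJ VERB VERB VERB.
Rule-by-rule: rule 1 ✓; rule 2 ✓; rule 3 ✓; rule 4 ✓; rule 5 ✓.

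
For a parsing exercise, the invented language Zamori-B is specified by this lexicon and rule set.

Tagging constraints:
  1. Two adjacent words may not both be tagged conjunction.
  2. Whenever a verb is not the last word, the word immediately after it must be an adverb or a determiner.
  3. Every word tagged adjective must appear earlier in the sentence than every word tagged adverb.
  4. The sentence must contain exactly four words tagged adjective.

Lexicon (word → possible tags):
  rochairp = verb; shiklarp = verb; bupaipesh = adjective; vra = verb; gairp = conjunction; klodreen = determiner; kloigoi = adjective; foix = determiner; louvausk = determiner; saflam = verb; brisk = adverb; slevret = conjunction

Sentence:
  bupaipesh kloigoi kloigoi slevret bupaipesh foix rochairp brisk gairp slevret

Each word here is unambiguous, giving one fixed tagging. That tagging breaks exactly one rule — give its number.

Fixed tagging: adjective adjective adjective conjunction adjective determiner verb adverb conjunction conjunction.
Applying the rules: R1 ✗, R2 ✓, R3 ✓, R4 ✓.
Only rule 1 fails.

1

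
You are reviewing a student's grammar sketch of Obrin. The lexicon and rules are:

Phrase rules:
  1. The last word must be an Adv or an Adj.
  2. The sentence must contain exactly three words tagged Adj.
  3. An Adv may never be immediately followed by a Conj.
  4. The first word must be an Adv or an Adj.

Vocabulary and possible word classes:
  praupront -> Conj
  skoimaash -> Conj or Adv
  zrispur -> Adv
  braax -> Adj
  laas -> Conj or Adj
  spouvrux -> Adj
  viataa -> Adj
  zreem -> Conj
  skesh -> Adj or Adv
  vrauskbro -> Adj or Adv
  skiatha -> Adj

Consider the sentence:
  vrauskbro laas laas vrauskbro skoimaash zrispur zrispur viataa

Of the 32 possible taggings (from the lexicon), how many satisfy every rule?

7

Candidates per position — 1:vrauskbro {Adj,Adv}; 2:laas {Conj,Adj}; 3:laas {Conj,Adj}; 4:vrauskbro {Adj,Adv}; 5:skoimaash {Conj,Adv}; 6:zrispur {Adv}; 7:zrispur {Adv}; 8:viataa {Adj}.
There are 32 candidate sequences in total.
Checking each against the rules leaves 7 sequences.
Count = 7.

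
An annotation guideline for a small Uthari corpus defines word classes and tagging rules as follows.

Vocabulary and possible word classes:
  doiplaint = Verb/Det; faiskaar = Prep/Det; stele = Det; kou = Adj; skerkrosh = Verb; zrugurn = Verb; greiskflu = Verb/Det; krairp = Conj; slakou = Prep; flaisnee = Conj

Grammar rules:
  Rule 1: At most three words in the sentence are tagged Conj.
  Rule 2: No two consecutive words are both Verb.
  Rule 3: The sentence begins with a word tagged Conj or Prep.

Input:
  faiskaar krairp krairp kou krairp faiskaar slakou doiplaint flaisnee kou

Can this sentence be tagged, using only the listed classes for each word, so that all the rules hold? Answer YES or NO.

NO

Candidates per position — 1:faiskaar {Prep,Det}; 2:krairp {Conj}; 3:krairp {Conj}; 4:kou {Adj}; 5:krairp {Conj}; 6:faiskaar {Prep,Det}; 7:slakou {Prep}; 8:doiplaint {Verb,Det}; 9:flaisnee {Conj}; 10:kou {Adj}.
Rule 1 cannot be satisfied by any choice of tags from the lexicon.
So there is no consistent tagging.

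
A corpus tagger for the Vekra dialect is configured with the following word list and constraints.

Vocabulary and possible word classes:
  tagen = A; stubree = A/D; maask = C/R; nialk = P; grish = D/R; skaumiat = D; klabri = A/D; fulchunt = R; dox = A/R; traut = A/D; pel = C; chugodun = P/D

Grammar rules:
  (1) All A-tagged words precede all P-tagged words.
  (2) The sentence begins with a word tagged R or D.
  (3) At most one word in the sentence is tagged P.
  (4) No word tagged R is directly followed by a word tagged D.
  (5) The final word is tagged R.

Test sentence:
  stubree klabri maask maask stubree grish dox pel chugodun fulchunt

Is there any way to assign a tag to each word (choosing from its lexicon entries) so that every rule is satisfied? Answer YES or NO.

YES

Candidates per position — 1:stubree {A,D}; 2:klabri {A,D}; 3:maask {C,R}; 4:maask {C,R}; 5:stubree {A,D}; 6:grish {D,R}; 7:dox {A,R}; 8:pel {C}; 9:chugodun {P,D}; 10:fulchunt {R}.
One satisfying assignment: D A R C D R R C D R.
Verifying each rule — rule 1 holds; rule 2 holds; rule 3 holds; rule 4 holds; rule 5 holds.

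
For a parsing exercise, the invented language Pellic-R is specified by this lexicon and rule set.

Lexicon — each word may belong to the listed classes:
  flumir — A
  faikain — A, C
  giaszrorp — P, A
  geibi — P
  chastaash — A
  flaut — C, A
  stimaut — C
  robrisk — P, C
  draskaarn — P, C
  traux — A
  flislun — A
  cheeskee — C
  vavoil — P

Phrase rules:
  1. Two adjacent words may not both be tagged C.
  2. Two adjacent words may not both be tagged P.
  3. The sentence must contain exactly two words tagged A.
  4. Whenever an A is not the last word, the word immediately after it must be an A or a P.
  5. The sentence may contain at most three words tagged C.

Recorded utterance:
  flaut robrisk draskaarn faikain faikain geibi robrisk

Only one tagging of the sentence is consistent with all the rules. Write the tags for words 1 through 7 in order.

Candidates per position — 1:flaut {C,A}; 2:robrisk {P,C}; 3:draskaarn {P,C}; 4:faikain {A,C}; 5:faikain {A,C}; 6:geibi {P}; 7:robrisk {P,C}.
Position 7: P is ruled out by rule 2; that leaves C.
The remaining ambiguous positions (1, 2, 3, 4, 5) are resolved jointly — only one combination satisfies every rule.
The unique satisfying tagging is: C P C A A P C.
Verifying each rule — rule 1 ✓; rule 2 ✓; rule 3 ✓; rule 4 ✓; rule 5 ✓.

C P C A A P C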